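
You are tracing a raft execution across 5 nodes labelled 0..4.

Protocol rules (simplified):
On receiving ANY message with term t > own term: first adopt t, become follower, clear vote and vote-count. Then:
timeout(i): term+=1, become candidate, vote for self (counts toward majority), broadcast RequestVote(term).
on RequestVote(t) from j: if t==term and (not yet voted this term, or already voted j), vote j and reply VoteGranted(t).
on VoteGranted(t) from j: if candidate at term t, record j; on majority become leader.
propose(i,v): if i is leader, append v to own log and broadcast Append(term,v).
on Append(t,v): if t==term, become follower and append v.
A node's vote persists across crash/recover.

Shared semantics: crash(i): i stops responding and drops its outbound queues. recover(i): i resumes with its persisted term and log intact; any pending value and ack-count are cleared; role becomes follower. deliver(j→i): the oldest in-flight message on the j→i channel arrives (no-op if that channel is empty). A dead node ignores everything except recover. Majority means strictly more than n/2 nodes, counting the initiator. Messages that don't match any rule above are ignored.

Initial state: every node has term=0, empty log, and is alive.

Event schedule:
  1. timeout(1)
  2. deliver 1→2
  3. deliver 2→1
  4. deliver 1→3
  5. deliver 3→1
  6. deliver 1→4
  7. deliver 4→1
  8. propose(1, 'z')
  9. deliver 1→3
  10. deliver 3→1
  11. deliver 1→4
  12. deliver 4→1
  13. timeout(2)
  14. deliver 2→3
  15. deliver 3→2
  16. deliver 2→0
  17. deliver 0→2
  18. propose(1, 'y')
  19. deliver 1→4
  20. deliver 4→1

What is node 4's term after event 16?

1

after 1 — timeout(1): n1:cand/t1/[-]
after 2 — deliver 1→2: n2:foll/t1/[-]
after 3 — deliver 2→1: ·
after 4 — deliver 1→3: n3:foll/t1/[-]
after 5 — deliver 3→1: n1:lead/t1/[-]
after 6 — deliver 1→4: n4:foll/t1/[-]
after 7 — deliver 4→1: ·
after 8 — propose(1,'z'): n1:lead/t1/[z]
after 9 — deliver 1→3: n3:foll/t1/[z]
after 10 — deliver 3→1: ·
after 11 — deliver 1→4: n4:foll/t1/[z]
after 12 — deliver 4→1: ·
after 13 — timeout(2): n2:cand/t2/[-]
after 14 — deliver 2→3: n3:foll/t2/[z]
after 15 — deliver 3→2: ·
after 16 — deliver 2→0: n0:foll/t2/[-]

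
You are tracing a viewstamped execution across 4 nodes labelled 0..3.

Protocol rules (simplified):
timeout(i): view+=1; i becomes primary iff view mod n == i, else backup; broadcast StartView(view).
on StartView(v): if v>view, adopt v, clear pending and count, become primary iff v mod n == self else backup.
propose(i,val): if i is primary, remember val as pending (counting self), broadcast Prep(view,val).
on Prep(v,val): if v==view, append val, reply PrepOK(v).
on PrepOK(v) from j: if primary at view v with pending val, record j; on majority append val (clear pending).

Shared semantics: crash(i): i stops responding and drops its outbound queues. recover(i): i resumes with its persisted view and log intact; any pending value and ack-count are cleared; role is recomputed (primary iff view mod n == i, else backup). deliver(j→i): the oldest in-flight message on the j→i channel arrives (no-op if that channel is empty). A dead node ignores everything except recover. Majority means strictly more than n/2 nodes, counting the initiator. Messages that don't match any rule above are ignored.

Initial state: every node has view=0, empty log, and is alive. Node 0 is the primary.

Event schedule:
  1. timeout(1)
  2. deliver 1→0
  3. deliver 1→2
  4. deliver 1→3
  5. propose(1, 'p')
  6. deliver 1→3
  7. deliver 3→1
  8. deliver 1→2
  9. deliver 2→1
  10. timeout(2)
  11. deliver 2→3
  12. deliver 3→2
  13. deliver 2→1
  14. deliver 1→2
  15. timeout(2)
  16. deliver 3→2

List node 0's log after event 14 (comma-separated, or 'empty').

1. timeout(1):  <1:prim v1 ->
2. deliver 1→0:  <0:back v1 ->
3. deliver 1→2:  <2:back v1 ->
4. deliver 1→3:  <3:back v1 ->
5. propose(1,'p'):  nop
6. deliver 1→3:  <3:back v1 p>
7. deliver 3→1:  nop
8. deliver 1→2:  <2:back v1 p>
9. deliver 2→1:  <1:prim v1 p>
10. timeout(2):  <2:prim v2 p>
11. deliver 2→3:  <3:back v2 p>
12. deliver 3→2:  nop
13. deliver 2→1:  <1:back v2 p>
14. deliver 1→2:  nop

empty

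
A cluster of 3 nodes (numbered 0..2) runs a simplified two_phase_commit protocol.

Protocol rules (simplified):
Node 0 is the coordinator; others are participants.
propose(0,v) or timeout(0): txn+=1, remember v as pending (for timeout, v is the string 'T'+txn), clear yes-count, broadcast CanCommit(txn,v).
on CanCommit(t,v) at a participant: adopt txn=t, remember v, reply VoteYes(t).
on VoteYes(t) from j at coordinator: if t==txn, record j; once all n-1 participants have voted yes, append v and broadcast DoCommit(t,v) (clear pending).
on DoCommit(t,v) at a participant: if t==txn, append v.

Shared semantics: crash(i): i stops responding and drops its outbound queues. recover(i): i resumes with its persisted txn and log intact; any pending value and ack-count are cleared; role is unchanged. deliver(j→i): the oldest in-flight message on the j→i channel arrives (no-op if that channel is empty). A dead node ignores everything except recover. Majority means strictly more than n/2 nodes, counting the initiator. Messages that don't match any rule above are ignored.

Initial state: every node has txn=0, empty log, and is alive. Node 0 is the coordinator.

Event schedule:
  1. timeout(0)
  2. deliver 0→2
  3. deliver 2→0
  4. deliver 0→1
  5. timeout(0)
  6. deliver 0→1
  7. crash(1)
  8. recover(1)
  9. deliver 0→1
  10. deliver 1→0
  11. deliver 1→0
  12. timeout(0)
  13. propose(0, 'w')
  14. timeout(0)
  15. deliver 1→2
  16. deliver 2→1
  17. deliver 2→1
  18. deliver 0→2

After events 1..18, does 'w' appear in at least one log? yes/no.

no

after 1 — timeout(0): n0:coor/t1/[-]
after 2 — deliver 0→2: n2:part/t1/[-]
after 3 — deliver 2→0: ·
after 4 — deliver 0→1: n1:part/t1/[-]
after 5 — timeout(0): n0:coor/t2/[-]
after 6 — deliver 0→1: n1:part/t2/[-]
after 7 — crash(1): n1:✗part/t2/[-]
after 8 — recover(1): n1:part/t2/[-]
after 9 — deliver 0→1: ·
after 10 — deliver 1→0: ·
after 11 — deliver 1→0: ·
after 12 — timeout(0): n0:coor/t3/[-]
after 13 — propose(0,'w'): n0:coor/t4/[-]
after 14 — timeout(0): n0:coor/t5/[-]
after 15 — deliver 1→2: ·
after 16 — deliver 2→1: ·
after 17 — deliver 2→1: ·
after 18 — deliver 0→2: n2:part/t2/[-]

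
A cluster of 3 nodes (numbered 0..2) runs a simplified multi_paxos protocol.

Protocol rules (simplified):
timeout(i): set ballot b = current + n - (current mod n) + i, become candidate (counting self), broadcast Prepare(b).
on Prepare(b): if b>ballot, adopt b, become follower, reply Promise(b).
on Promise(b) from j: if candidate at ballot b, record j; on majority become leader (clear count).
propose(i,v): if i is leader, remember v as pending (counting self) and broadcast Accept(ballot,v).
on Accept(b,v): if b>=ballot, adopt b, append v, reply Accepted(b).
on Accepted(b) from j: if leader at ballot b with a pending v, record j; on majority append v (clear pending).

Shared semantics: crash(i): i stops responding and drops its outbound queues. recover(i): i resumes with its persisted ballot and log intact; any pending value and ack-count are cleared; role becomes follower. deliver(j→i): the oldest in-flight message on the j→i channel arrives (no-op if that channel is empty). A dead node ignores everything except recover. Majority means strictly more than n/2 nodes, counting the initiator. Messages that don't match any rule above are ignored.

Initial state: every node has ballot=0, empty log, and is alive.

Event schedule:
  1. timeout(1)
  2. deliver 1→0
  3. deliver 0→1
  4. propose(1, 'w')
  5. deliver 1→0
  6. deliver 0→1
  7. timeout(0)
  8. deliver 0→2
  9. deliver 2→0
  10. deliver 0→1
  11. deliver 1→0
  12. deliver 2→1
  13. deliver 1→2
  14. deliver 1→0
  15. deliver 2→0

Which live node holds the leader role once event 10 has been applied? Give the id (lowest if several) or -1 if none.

0

e1 timeout(1): 1[cand,b=4,-]
e2 deliver 1→0: 0[foll,b=4,-]
e3 deliver 0→1: 1[lead,b=4,-]
e4 propose(1,'w'): ·
e5 deliver 1→0: 0[foll,b=4,w]
e6 deliver 0→1: 1[lead,b=4,w]
e7 timeout(0): 0[cand,b=6,w]
e8 deliver 0→2: 2[foll,b=6,-]
e9 deliver 2→0: 0[lead,b=6,w]
e10 deliver 0→1: 1[foll,b=6,w]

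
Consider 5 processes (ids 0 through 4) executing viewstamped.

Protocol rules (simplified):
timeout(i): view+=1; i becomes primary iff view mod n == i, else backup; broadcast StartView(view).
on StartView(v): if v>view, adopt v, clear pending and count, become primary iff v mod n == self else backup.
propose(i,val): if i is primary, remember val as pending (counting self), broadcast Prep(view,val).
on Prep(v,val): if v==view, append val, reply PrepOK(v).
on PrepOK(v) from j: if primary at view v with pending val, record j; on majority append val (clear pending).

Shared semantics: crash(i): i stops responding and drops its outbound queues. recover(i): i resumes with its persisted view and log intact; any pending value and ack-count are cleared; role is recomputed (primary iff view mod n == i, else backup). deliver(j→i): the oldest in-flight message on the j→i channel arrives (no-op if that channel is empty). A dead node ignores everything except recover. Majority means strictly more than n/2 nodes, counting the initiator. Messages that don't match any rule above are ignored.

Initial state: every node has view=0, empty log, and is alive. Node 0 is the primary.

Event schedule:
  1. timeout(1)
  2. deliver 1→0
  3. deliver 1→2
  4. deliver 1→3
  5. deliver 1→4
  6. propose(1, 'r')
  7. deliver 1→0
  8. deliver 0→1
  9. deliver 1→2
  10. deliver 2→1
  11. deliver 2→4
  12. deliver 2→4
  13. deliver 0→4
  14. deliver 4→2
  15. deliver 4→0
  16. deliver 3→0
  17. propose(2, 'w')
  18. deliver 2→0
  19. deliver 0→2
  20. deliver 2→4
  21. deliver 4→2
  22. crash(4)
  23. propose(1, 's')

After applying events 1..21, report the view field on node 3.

1. timeout(1):  <1:prim v1 ->
2. deliver 1→0:  <0:back v1 ->
3. deliver 1→2:  <2:back v1 ->
4. deliver 1→3:  <3:back v1 ->
5. deliver 1→4:  <4:back v1 ->
6. propose(1,'r'):  nop
7. deliver 1→0:  <0:back v1 r>
8. deliver 0→1:  nop
9. deliver 1→2:  <2:back v1 r>
10. deliver 2→1:  <1:prim v1 r>
11. deliver 2→4:  nop
12. deliver 2→4:  nop
13. deliver 0→4:  nop
14. deliver 4→2:  nop
15. deliver 4→0:  nop
16. deliver 3→0:  nop
17. propose(2,'w'):  nop
18. deliver 2→0:  nop
19. deliver 0→2:  nop
20. deliver 2→4:  nop
21. deliver 4→2:  nop

1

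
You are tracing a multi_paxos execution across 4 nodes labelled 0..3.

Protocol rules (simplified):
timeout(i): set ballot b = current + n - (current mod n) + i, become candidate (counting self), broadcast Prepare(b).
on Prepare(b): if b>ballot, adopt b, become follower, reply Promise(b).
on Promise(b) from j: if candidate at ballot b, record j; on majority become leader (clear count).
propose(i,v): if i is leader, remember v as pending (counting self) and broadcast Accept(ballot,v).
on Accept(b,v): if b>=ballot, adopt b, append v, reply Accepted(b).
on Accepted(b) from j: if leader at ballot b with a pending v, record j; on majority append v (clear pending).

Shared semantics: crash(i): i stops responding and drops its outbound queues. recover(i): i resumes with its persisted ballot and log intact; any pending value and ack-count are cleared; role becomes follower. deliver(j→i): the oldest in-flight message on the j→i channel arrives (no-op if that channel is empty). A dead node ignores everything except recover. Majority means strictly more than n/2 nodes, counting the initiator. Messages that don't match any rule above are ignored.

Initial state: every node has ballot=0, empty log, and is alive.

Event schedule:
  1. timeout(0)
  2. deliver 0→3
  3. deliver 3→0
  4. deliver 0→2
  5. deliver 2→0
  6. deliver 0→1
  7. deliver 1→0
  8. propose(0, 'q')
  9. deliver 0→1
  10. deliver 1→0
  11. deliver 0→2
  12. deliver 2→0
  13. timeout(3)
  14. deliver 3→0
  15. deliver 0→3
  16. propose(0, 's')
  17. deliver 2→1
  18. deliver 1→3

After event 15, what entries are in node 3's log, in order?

empty

1. timeout(0):  <0:cand b4 ->
2. deliver 0→3:  <3:foll b4 ->
3. deliver 3→0:  nop
4. deliver 0→2:  <2:foll b4 ->
5. deliver 2→0:  <0:lead b4 ->
6. deliver 0→1:  <1:foll b4 ->
7. deliver 1→0:  nop
8. propose(0,'q'):  nop
9. deliver 0→1:  <1:foll b4 q>
10. deliver 1→0:  nop
11. deliver 0→2:  <2:foll b4 q>
12. deliver 2→0:  <0:lead b4 q>
13. timeout(3):  <3:cand b11 ->
14. deliver 3→0:  <0:foll b11 q>
15. deliver 0→3:  nop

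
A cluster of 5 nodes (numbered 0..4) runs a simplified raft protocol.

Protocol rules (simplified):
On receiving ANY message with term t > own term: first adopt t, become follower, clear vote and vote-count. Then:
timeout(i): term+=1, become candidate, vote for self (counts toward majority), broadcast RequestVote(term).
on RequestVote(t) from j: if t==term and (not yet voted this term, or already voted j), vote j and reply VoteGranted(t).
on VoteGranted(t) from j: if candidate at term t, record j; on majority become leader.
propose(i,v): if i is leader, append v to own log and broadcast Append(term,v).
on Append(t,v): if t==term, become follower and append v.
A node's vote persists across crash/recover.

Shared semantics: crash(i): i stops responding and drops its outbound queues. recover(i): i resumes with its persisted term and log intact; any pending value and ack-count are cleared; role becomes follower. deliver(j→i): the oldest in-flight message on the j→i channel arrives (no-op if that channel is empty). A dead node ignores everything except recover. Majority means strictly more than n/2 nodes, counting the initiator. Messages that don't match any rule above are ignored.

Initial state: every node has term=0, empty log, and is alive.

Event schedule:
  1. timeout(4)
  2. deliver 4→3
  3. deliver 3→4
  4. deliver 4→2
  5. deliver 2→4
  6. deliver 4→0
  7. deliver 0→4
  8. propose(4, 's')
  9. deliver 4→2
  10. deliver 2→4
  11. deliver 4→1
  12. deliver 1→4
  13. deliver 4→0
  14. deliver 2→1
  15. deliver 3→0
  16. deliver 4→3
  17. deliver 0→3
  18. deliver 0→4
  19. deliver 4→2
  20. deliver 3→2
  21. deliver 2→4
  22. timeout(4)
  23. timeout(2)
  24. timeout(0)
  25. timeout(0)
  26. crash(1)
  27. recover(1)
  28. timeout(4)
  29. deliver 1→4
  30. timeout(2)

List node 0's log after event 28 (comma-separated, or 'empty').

step 1 timeout(4): 4={cand,t=1,log=-}
step 2 deliver 4→3: 3={foll,t=1,log=-}
step 3 deliver 3→4: —
step 4 deliver 4→2: 2={foll,t=1,log=-}
step 5 deliver 2→4: 4={lead,t=1,log=-}
step 6 deliver 4→0: 0={foll,t=1,log=-}
step 7 deliver 0→4: —
step 8 propose(4,'s'): 4={lead,t=1,log=s}
step 9 deliver 4→2: 2={foll,t=1,log=s}
step 10 deliver 2→4: —
step 11 deliver 4→1: 1={foll,t=1,log=-}
step 12 deliver 1→4: —
step 13 deliver 4→0: 0={foll,t=1,log=s}
step 14 deliver 2→1: —
step 15 deliver 3→0: —
step 16 deliver 4→3: 3={foll,t=1,log=s}
step 17 deliver 0→3: —
step 18 deliver 0→4: —
step 19 deliver 4→2: —
step 20 deliver 3→2: —
step 21 deliver 2→4: —
step 22 timeout(4): 4={cand,t=2,log=s}
step 23 timeout(2): 2={cand,t=2,log=s}
step 24 timeout(0): 0={cand,t=2,log=s}
step 25 timeout(0): 0={cand,t=3,log=s}
step 26 crash(1): 1={✗foll,t=1,log=-}
step 27 recover(1): 1={foll,t=1,log=-}
step 28 timeout(4): 4={cand,t=3,log=s}

s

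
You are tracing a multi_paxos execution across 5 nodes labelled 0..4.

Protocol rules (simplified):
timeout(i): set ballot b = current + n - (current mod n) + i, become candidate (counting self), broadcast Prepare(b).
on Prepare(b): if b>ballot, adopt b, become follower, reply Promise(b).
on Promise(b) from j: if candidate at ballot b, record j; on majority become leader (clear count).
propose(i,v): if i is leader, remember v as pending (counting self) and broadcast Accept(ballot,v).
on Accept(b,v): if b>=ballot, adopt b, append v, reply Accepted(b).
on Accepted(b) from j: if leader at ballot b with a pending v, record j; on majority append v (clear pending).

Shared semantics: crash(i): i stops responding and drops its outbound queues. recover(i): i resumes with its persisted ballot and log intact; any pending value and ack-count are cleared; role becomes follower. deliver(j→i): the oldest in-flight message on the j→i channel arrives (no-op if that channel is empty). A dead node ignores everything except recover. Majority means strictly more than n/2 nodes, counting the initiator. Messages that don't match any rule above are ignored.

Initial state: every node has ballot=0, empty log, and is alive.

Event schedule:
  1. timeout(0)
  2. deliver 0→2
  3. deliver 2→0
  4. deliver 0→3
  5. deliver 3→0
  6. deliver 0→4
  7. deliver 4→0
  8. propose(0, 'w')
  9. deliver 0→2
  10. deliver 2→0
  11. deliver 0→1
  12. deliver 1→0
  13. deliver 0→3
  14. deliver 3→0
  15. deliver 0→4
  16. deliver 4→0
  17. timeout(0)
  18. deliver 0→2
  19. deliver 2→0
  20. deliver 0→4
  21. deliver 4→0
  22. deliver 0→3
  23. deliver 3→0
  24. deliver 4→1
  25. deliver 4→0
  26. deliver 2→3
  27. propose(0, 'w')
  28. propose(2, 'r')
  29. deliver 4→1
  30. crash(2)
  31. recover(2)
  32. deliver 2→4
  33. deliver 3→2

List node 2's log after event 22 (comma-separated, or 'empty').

after 1 — timeout(0): n0:cand/b5/[-]
after 2 — deliver 0→2: n2:foll/b5/[-]
after 3 — deliver 2→0: ·
after 4 — deliver 0→3: n3:foll/b5/[-]
after 5 — deliver 3→0: n0:lead/b5/[-]
after 6 — deliver 0→4: n4:foll/b5/[-]
after 7 — deliver 4→0: ·
after 8 — propose(0,'w'): ·
after 9 — deliver 0→2: n2:foll/b5/[w]
after 10 — deliver 2→0: ·
after 11 — deliver 0→1: n1:foll/b5/[-]
after 12 — deliver 1→0: ·
after 13 — deliver 0→3: n3:foll/b5/[w]
after 14 — deliver 3→0: n0:lead/b5/[w]
after 15 — deliver 0→4: n4:foll/b5/[w]
after 16 — deliver 4→0: ·
after 17 — timeout(0): n0:cand/b10/[w]
after 18 — deliver 0→2: n2:foll/b10/[w]
after 19 — deliver 2→0: ·
after 20 — deliver 0→4: n4:foll/b10/[w]
after 21 — deliver 4→0: n0:lead/b10/[w]
after 22 — deliver 0→3: n3:foll/b10/[w]

w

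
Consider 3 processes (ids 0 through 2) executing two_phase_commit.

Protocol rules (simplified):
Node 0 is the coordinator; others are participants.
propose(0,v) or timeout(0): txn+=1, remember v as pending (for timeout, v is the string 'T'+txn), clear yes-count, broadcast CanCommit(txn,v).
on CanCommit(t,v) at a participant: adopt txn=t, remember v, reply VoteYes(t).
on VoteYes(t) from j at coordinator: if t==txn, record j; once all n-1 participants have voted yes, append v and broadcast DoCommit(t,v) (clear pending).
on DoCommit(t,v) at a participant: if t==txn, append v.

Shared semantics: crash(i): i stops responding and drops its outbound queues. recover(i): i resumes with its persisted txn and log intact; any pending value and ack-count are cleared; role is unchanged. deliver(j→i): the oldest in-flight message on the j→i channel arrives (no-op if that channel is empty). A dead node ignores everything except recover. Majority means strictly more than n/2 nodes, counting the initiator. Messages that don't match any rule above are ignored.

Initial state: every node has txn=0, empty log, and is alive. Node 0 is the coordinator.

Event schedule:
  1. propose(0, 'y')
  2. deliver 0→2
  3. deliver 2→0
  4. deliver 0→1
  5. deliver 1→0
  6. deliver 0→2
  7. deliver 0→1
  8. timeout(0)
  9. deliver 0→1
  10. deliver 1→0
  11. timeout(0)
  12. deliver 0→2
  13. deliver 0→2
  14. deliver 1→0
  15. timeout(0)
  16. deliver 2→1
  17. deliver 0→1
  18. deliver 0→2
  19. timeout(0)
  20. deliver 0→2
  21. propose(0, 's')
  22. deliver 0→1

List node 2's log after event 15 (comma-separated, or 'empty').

y

e1 propose(0,'y'): 0[coor,t=1,-]
e2 deliver 0→2: 2[part,t=1,-]
e3 deliver 2→0: ·
e4 deliver 0→1: 1[part,t=1,-]
e5 deliver 1→0: 0[coor,t=1,y]
e6 deliver 0→2: 2[part,t=1,y]
e7 deliver 0→1: 1[part,t=1,y]
e8 timeout(0): 0[coor,t=2,y]
e9 deliver 0→1: 1[part,t=2,y]
e10 deliver 1→0: ·
e11 timeout(0): 0[coor,t=3,y]
e12 deliver 0→2: 2[part,t=2,y]
e13 deliver 0→2: 2[part,t=3,y]
e14 deliver 1→0: ·
e15 timeout(0): 0[coor,t=4,y]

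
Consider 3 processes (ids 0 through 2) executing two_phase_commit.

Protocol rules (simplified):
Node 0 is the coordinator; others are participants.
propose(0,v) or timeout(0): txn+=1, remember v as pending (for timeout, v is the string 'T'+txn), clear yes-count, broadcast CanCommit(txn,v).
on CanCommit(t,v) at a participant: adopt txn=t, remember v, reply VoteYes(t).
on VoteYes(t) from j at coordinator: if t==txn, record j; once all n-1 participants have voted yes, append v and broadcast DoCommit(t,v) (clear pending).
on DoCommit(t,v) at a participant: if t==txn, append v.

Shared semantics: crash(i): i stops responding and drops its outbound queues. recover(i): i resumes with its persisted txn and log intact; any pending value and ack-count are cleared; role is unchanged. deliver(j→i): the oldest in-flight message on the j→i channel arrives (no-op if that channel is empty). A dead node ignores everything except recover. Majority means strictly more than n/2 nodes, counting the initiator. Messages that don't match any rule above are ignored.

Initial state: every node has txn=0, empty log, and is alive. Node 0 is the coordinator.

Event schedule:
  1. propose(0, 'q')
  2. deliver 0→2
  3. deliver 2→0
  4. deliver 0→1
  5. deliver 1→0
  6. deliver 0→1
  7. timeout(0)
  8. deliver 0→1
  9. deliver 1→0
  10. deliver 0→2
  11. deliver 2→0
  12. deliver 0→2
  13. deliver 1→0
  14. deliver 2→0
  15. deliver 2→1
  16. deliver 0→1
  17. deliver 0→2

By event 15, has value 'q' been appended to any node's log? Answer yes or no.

[1] propose(0,'q') → N0(coor t1 [-])
[2] deliver 0→2 → N2(part t1 [-])
[3] deliver 2→0 → ∅
[4] deliver 0→1 → N1(part t1 [-])
[5] deliver 1→0 → N0(coor t1 [q])
[6] deliver 0→1 → N1(part t1 [q])
[7] timeout(0) → N0(coor t2 [q])
[8] deliver 0→1 → N1(part t2 [q])
[9] deliver 1→0 → ∅
[10] deliver 0→2 → N2(part t1 [q])
[11] deliver 2→0 → ∅
[12] deliver 0→2 → N2(part t2 [q])
[13] deliver 1→0 → ∅
[14] deliver 2→0 → N0(coor t2 [q,T2])
[15] deliver 2→1 → ∅

yes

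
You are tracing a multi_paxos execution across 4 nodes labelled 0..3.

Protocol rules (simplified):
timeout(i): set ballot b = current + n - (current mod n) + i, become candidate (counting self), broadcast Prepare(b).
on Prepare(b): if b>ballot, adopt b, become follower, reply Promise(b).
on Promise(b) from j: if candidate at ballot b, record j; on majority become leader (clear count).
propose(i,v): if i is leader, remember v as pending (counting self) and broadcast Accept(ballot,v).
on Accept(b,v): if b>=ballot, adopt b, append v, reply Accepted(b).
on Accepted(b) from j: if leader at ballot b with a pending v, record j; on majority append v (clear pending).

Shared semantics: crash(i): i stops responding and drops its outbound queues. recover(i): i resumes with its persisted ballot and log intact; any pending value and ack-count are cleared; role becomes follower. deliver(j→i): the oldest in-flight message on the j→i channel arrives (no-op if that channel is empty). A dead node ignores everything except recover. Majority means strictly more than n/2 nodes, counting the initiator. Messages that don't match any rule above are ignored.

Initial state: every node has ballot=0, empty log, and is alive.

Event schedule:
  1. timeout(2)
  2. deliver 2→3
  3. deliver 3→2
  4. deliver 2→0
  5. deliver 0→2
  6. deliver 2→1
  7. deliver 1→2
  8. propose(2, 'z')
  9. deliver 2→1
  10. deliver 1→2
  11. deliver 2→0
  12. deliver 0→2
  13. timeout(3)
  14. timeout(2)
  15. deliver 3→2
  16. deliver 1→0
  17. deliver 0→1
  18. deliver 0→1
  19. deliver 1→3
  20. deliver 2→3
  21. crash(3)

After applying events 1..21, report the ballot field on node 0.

6

step 1 timeout(2): 2={cand,b=6,log=-}
step 2 deliver 2→3: 3={foll,b=6,log=-}
step 3 deliver 3→2: —
step 4 deliver 2→0: 0={foll,b=6,log=-}
step 5 deliver 0→2: 2={lead,b=6,log=-}
step 6 deliver 2→1: 1={foll,b=6,log=-}
step 7 deliver 1→2: —
step 8 propose(2,'z'): —
step 9 deliver 2→1: 1={foll,b=6,log=z}
step 10 deliver 1→2: —
step 11 deliver 2→0: 0={foll,b=6,log=z}
step 12 deliver 0→2: 2={lead,b=6,log=z}
step 13 timeout(3): 3={cand,b=11,log=-}
step 14 timeout(2): 2={cand,b=10,log=z}
step 15 deliver 3→2: 2={foll,b=11,log=z}
step 16 deliver 1→0: —
step 17 deliver 0→1: —
step 18 deliver 0→1: —
step 19 deliver 1→3: —
step 20 deliver 2→3: —
step 21 crash(3): 3={✗cand,b=11,log=-}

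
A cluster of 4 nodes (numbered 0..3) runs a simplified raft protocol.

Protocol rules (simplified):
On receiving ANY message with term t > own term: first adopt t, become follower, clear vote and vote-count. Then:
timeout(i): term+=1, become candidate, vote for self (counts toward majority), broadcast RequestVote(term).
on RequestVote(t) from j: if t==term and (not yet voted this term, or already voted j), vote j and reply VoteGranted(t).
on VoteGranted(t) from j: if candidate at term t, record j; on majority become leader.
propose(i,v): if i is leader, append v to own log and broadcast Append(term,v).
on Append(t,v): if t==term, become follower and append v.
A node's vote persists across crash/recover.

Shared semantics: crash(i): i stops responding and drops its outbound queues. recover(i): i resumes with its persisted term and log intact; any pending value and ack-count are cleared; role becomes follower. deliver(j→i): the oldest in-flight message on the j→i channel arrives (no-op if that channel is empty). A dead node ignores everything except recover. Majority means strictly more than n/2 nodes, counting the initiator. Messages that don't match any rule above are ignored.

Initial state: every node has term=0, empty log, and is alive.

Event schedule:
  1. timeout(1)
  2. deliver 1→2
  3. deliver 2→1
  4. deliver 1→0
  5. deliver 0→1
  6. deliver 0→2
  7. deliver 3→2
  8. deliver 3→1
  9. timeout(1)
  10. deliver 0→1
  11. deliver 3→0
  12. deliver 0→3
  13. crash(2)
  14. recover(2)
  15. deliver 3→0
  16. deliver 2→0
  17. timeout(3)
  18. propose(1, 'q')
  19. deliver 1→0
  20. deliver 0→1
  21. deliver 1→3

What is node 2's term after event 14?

1

[1] timeout(1) → N1(cand t1 [-])
[2] deliver 1→2 → N2(foll t1 [-])
[3] deliver 2→1 → ∅
[4] deliver 1→0 → N0(foll t1 [-])
[5] deliver 0→1 → N1(lead t1 [-])
[6] deliver 0→2 → ∅
[7] deliver 3→2 → ∅
[8] deliver 3→1 → ∅
[9] timeout(1) → N1(cand t2 [-])
[10] deliver 0→1 → ∅
[11] deliver 3→0 → ∅
[12] deliver 0→3 → ∅
[13] crash(2) → N2(✗foll t1 [-])
[14] recover(2) → N2(foll t1 [-])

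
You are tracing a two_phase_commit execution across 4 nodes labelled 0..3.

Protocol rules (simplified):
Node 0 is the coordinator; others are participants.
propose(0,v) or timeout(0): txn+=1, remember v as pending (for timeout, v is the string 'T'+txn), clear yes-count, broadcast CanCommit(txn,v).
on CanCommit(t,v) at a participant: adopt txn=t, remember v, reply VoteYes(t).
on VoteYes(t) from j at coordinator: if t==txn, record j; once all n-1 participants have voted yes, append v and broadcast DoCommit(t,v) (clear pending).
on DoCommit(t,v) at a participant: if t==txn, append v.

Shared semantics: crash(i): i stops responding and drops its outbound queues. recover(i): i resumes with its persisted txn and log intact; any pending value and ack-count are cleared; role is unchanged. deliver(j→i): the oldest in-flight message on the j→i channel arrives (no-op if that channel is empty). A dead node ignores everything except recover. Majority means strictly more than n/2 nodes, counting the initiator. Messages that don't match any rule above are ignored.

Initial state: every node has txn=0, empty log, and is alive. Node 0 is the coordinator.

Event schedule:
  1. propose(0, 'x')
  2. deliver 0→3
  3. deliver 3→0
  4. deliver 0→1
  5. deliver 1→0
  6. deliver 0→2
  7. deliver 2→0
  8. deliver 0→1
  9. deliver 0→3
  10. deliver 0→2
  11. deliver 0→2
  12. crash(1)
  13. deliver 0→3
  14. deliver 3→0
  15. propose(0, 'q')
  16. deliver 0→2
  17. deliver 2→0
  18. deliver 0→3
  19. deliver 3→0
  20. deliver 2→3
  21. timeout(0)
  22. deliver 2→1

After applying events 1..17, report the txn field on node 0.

1. propose(0,'x'):  <0:coor t1 ->
2. deliver 0→3:  <3:part t1 ->
3. deliver 3→0:  nop
4. deliver 0→1:  <1:part t1 ->
5. deliver 1→0:  nop
6. deliver 0→2:  <2:part t1 ->
7. deliver 2→0:  <0:coor t1 x>
8. deliver 0→1:  <1:part t1 x>
9. deliver 0→3:  <3:part t1 x>
10. deliver 0→2:  <2:part t1 x>
11. deliver 0→2:  nop
12. crash(1):  <1:✗part t1 x>
13. deliver 0→3:  nop
14. deliver 3→0:  nop
15. propose(0,'q'):  <0:coor t2 x>
16. deliver 0→2:  <2:part t2 x>
17. deliver 2→0:  nop

2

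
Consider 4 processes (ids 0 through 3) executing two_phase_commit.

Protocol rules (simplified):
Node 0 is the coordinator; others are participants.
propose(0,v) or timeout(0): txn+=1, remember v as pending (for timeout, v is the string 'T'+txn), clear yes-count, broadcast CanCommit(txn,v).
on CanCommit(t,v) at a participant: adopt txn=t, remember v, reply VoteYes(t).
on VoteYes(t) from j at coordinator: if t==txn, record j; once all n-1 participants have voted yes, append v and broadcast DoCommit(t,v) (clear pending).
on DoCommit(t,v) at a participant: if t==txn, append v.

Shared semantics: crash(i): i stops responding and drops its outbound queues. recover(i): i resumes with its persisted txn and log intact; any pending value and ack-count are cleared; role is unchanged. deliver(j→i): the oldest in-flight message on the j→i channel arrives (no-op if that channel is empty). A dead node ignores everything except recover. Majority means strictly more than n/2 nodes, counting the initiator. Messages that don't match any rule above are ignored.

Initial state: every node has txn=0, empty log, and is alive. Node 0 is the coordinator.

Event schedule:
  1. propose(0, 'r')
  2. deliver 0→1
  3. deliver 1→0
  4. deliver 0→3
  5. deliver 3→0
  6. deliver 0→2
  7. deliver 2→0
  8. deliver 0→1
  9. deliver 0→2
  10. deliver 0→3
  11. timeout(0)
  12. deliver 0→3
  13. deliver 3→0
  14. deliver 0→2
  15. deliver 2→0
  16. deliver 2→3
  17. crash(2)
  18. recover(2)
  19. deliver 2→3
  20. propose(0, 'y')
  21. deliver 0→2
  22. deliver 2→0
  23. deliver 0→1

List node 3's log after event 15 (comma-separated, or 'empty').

step 1 propose(0,'r'): 0={coor,t=1,log=-}
step 2 deliver 0→1: 1={part,t=1,log=-}
step 3 deliver 1→0: —
step 4 deliver 0→3: 3={part,t=1,log=-}
step 5 deliver 3→0: —
step 6 deliver 0→2: 2={part,t=1,log=-}
step 7 deliver 2→0: 0={coor,t=1,log=r}
step 8 deliver 0→1: 1={part,t=1,log=r}
step 9 deliver 0→2: 2={part,t=1,log=r}
step 10 deliver 0→3: 3={part,t=1,log=r}
step 11 timeout(0): 0={coor,t=2,log=r}
step 12 deliver 0→3: 3={part,t=2,log=r}
step 13 deliver 3→0: —
step 14 deliver 0→2: 2={part,t=2,log=r}
step 15 deliver 2→0: —

r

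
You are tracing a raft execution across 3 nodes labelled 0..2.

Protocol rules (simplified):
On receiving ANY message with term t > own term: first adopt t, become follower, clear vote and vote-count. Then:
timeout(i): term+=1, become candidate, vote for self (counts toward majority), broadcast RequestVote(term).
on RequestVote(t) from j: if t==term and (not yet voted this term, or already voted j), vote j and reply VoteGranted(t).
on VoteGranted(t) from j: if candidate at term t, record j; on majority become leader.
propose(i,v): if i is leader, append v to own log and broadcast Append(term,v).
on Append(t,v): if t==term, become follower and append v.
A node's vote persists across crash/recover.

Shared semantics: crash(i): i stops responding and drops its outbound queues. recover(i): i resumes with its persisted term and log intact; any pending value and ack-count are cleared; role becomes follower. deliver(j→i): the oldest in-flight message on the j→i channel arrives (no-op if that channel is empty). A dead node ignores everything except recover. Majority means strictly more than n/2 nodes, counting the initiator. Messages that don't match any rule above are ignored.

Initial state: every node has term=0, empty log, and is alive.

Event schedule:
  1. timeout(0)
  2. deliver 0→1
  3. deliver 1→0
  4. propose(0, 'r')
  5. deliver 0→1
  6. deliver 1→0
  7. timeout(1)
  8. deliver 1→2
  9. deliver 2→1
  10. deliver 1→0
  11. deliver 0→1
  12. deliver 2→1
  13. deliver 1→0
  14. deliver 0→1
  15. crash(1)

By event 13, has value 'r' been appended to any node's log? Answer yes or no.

yes

[1] timeout(0) → N0(cand t1 [-])
[2] deliver 0→1 → N1(foll t1 [-])
[3] deliver 1→0 → N0(lead t1 [-])
[4] propose(0,'r') → N0(lead t1 [r])
[5] deliver 0→1 → N1(foll t1 [r])
[6] deliver 1→0 → ∅
[7] timeout(1) → N1(cand t2 [r])
[8] deliver 1→2 → N2(foll t2 [-])
[9] deliver 2→1 → N1(lead t2 [r])
[10] deliver 1→0 → N0(foll t2 [r])
[11] deliver 0→1 → ∅
[12] deliver 2→1 → ∅
[13] deliver 1→0 → ∅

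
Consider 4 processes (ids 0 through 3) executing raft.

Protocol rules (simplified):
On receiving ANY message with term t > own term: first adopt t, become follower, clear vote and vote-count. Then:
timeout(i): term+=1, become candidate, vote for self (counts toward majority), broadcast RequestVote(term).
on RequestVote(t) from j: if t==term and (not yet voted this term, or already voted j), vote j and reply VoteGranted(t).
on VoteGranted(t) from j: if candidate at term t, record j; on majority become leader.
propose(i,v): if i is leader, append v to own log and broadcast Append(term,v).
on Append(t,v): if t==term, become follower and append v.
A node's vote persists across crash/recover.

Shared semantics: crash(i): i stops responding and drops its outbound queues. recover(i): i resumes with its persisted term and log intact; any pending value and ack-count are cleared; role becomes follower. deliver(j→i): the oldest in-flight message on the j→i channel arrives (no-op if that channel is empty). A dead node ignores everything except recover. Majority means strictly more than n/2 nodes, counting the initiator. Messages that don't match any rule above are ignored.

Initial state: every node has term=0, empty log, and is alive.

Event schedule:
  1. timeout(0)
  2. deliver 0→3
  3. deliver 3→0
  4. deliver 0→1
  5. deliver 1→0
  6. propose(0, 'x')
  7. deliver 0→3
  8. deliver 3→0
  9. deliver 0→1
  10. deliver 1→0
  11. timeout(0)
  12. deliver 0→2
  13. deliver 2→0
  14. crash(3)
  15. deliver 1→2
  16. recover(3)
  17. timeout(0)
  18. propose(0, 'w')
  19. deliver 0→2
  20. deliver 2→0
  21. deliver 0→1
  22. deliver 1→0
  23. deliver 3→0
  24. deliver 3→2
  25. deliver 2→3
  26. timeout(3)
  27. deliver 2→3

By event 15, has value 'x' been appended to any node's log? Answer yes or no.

1. timeout(0):  <0:cand t1 ->
2. deliver 0→3:  <3:foll t1 ->
3. deliver 3→0:  nop
4. deliver 0→1:  <1:foll t1 ->
5. deliver 1→0:  <0:lead t1 ->
6. propose(0,'x'):  <0:lead t1 x>
7. deliver 0→3:  <3:foll t1 x>
8. deliver 3→0:  nop
9. deliver 0→1:  <1:foll t1 x>
10. deliver 1→0:  nop
11. timeout(0):  <0:cand t2 x>
12. deliver 0→2:  <2:foll t1 ->
13. deliver 2→0:  nop
14. crash(3):  <3:✗foll t1 x>
15. deliver 1→2:  nop

yes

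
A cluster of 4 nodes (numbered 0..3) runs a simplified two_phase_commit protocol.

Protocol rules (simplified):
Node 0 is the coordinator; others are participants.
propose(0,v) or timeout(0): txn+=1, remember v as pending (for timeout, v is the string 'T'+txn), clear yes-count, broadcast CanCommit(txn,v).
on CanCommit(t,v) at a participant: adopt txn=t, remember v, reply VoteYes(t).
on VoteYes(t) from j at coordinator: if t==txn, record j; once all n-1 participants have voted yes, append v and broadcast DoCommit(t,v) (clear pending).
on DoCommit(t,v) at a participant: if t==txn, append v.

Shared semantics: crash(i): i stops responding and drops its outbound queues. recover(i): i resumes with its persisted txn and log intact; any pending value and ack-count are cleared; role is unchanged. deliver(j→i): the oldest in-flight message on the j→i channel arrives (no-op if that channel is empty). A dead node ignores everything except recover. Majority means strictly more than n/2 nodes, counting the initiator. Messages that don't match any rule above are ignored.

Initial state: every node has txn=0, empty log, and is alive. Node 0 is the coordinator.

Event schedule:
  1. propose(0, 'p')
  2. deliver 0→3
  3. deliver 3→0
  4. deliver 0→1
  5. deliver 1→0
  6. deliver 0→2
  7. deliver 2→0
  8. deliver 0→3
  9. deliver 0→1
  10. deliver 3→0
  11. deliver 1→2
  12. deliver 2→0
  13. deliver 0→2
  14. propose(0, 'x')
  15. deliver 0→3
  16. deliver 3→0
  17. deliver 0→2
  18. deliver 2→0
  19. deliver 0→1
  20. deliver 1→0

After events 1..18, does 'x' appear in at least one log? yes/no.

no

e1 propose(0,'p'): 0[coor,t=1,-]
e2 deliver 0→3: 3[part,t=1,-]
e3 deliver 3→0: ·
e4 deliver 0→1: 1[part,t=1,-]
e5 deliver 1→0: ·
e6 deliver 0→2: 2[part,t=1,-]
e7 deliver 2→0: 0[coor,t=1,p]
e8 deliver 0→3: 3[part,t=1,p]
e9 deliver 0→1: 1[part,t=1,p]
e10 deliver 3→0: ·
e11 deliver 1→2: ·
e12 deliver 2→0: ·
e13 deliver 0→2: 2[part,t=1,p]
e14 propose(0,'x'): 0[coor,t=2,p]
e15 deliver 0→3: 3[part,t=2,p]
e16 deliver 3→0: ·
e17 deliver 0→2: 2[part,t=2,p]
e18 deliver 2→0: ·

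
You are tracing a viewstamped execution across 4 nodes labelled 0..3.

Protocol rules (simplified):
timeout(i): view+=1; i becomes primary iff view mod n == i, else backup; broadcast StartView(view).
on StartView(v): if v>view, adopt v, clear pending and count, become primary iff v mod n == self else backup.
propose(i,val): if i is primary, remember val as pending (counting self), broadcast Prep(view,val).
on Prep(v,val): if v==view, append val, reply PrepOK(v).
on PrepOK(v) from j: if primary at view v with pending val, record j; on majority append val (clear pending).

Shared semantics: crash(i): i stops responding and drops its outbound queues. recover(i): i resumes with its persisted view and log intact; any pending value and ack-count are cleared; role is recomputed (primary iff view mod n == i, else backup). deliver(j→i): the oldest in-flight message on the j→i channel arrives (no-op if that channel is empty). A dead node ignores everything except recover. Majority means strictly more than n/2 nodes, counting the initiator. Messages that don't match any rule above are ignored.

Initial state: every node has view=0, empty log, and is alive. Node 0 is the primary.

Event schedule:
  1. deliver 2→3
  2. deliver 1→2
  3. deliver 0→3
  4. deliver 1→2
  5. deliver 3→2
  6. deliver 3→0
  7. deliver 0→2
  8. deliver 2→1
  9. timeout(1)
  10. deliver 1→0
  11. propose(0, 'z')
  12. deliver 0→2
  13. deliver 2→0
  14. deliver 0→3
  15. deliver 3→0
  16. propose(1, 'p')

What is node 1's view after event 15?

1

e1 deliver 2→3: ·
e2 deliver 1→2: ·
e3 deliver 0→3: ·
e4 deliver 1→2: ·
e5 deliver 3→2: ·
e6 deliver 3→0: ·
e7 deliver 0→2: ·
e8 deliver 2→1: ·
e9 timeout(1): 1[prim,v=1,-]
e10 deliver 1→0: 0[back,v=1,-]
e11 propose(0,'z'): ·
e12 deliver 0→2: ·
e13 deliver 2→0: ·
e14 deliver 0→3: ·
e15 deliver 3→0: ·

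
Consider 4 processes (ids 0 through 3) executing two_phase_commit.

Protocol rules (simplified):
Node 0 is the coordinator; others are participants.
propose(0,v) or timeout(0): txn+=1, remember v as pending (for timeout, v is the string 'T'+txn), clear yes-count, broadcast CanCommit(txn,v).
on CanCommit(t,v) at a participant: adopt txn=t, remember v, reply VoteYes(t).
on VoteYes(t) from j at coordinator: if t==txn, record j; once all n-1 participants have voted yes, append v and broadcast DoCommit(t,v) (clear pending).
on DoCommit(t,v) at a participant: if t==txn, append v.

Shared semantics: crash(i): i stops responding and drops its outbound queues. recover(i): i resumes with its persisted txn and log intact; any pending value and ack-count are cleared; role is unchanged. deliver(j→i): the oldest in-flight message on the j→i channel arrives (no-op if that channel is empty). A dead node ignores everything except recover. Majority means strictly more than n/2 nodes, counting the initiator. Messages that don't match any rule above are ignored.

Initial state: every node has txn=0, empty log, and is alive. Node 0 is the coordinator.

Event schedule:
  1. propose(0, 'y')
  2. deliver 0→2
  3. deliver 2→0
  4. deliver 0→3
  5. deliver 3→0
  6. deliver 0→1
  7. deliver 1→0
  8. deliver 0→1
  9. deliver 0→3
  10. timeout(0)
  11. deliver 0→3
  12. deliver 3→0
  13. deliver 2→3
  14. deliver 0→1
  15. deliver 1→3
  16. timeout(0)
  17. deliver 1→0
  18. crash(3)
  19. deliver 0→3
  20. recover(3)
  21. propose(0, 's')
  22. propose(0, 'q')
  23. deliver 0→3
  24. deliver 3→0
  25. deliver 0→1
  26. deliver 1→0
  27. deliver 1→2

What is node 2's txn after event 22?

[1] propose(0,'y') → N0(coor t1 [-])
[2] deliver 0→2 → N2(part t1 [-])
[3] deliver 2→0 → ∅
[4] deliver 0→3 → N3(part t1 [-])
[5] deliver 3→0 → ∅
[6] deliver 0→1 → N1(part t1 [-])
[7] deliver 1→0 → N0(coor t1 [y])
[8] deliver 0→1 → N1(part t1 [y])
[9] deliver 0→3 → N3(part t1 [y])
[10] timeout(0) → N0(coor t2 [y])
[11] deliver 0→3 → N3(part t2 [y])
[12] deliver 3→0 → ∅
[13] deliver 2→3 → ∅
[14] deliver 0→1 → N1(part t2 [y])
[15] deliver 1→3 → ∅
[16] timeout(0) → N0(coor t3 [y])
[17] deliver 1→0 → ∅
[18] crash(3) → N3(✗part t2 [y])
[19] deliver 0→3 → ∅
[20] recover(3) → N3(part t2 [y])
[21] propose(0,'s') → N0(coor t4 [y])
[22] propose(0,'q') → N0(coor t5 [y])

1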